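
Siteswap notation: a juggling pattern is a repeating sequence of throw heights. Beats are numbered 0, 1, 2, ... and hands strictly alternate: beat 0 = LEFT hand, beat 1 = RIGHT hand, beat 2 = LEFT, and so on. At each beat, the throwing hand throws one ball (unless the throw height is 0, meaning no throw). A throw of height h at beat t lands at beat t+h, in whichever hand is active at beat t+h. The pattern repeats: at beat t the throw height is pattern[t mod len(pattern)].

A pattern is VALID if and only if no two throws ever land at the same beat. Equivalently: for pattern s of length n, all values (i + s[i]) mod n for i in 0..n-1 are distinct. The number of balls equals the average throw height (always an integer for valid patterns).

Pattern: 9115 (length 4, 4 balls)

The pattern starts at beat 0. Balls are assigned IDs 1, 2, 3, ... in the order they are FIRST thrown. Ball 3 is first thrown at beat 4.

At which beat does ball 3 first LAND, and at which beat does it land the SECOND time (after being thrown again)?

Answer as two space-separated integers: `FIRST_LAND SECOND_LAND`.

Beat 0 (L): throw ball1 h=9 -> lands@9:R; in-air after throw: [b1@9:R]
Beat 1 (R): throw ball2 h=1 -> lands@2:L; in-air after throw: [b2@2:L b1@9:R]
Beat 2 (L): throw ball2 h=1 -> lands@3:R; in-air after throw: [b2@3:R b1@9:R]
Beat 3 (R): throw ball2 h=5 -> lands@8:L; in-air after throw: [b2@8:L b1@9:R]
Beat 4 (L): throw ball3 h=9 -> lands@13:R; in-air after throw: [b2@8:L b1@9:R b3@13:R]
Beat 5 (R): throw ball4 h=1 -> lands@6:L; in-air after throw: [b4@6:L b2@8:L b1@9:R b3@13:R]
Beat 6 (L): throw ball4 h=1 -> lands@7:R; in-air after throw: [b4@7:R b2@8:L b1@9:R b3@13:R]
Beat 7 (R): throw ball4 h=5 -> lands@12:L; in-air after throw: [b2@8:L b1@9:R b4@12:L b3@13:R]
Beat 8 (L): throw ball2 h=9 -> lands@17:R; in-air after throw: [b1@9:R b4@12:L b3@13:R b2@17:R]
Beat 9 (R): throw ball1 h=1 -> lands@10:L; in-air after throw: [b1@10:L b4@12:L b3@13:R b2@17:R]
Beat 10 (L): throw ball1 h=1 -> lands@11:R; in-air after throw: [b1@11:R b4@12:L b3@13:R b2@17:R]
Beat 11 (R): throw ball1 h=5 -> lands@16:L; in-air after throw: [b4@12:L b3@13:R b1@16:L b2@17:R]
Beat 12 (L): throw ball4 h=9 -> lands@21:R; in-air after throw: [b3@13:R b1@16:L b2@17:R b4@21:R]
Beat 13 (R): throw ball3 h=1 -> lands@14:L; in-air after throw: [b3@14:L b1@16:L b2@17:R b4@21:R]
Beat 14 (L): throw ball3 h=1 -> lands@15:R; in-air after throw: [b3@15:R b1@16:L b2@17:R b4@21:R]
Ball 3: thrown@4 h=9 -> first land @13; rethrown@13 h=1 -> second land @14

Answer: 13 14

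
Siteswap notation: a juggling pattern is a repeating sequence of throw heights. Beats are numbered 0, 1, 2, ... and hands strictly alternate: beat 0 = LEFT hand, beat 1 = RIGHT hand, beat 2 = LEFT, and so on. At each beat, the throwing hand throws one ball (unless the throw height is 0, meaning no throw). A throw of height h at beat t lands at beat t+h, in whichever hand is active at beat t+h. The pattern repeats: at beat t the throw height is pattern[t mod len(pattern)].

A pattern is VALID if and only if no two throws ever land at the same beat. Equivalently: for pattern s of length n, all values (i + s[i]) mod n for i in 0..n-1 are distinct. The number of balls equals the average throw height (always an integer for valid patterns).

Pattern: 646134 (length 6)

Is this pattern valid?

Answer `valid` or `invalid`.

Answer: valid

Derivation:
i=0: (i + s[i]) mod n = (0 + 6) mod 6 = 0
i=1: (i + s[i]) mod n = (1 + 4) mod 6 = 5
i=2: (i + s[i]) mod n = (2 + 6) mod 6 = 2
i=3: (i + s[i]) mod n = (3 + 1) mod 6 = 4
i=4: (i + s[i]) mod n = (4 + 3) mod 6 = 1
i=5: (i + s[i]) mod n = (5 + 4) mod 6 = 3
Residues: [0, 5, 2, 4, 1, 3], distinct: True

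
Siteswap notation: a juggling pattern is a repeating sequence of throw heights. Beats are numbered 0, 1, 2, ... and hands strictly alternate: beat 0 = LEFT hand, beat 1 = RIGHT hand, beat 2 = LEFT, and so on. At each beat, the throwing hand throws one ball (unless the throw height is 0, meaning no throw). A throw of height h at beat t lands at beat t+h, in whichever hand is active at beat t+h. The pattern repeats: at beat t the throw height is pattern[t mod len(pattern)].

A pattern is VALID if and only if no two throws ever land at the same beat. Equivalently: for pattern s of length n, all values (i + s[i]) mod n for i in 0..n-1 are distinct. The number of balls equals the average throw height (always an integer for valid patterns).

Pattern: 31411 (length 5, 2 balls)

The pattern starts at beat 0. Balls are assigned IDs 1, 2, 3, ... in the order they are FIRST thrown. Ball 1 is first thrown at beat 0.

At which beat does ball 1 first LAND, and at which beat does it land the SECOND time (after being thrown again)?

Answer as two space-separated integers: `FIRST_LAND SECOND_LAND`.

Beat 0 (L): throw ball1 h=3 -> lands@3:R; in-air after throw: [b1@3:R]
Beat 1 (R): throw ball2 h=1 -> lands@2:L; in-air after throw: [b2@2:L b1@3:R]
Beat 2 (L): throw ball2 h=4 -> lands@6:L; in-air after throw: [b1@3:R b2@6:L]
Beat 3 (R): throw ball1 h=1 -> lands@4:L; in-air after throw: [b1@4:L b2@6:L]
Beat 4 (L): throw ball1 h=1 -> lands@5:R; in-air after throw: [b1@5:R b2@6:L]
Ball 1: thrown@0 h=3 -> first land @3; rethrown@3 h=1 -> second land @4

Answer: 3 4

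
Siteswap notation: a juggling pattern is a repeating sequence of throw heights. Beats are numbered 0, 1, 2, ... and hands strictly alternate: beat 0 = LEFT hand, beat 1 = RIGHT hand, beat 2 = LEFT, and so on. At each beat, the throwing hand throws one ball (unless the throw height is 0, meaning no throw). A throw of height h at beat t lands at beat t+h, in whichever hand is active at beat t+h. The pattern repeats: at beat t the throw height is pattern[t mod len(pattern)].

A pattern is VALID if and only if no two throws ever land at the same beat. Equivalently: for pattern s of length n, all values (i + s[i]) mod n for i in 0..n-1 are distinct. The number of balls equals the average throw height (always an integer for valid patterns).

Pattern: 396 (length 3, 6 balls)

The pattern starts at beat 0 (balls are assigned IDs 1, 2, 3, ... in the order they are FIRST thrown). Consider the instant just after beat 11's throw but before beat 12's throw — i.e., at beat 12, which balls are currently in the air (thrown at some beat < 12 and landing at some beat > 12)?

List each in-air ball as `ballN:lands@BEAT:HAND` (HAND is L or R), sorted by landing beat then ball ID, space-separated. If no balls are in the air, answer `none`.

Beat 0 (L): throw ball1 h=3 -> lands@3:R; in-air after throw: [b1@3:R]
Beat 1 (R): throw ball2 h=9 -> lands@10:L; in-air after throw: [b1@3:R b2@10:L]
Beat 2 (L): throw ball3 h=6 -> lands@8:L; in-air after throw: [b1@3:R b3@8:L b2@10:L]
Beat 3 (R): throw ball1 h=3 -> lands@6:L; in-air after throw: [b1@6:L b3@8:L b2@10:L]
Beat 4 (L): throw ball4 h=9 -> lands@13:R; in-air after throw: [b1@6:L b3@8:L b2@10:L b4@13:R]
Beat 5 (R): throw ball5 h=6 -> lands@11:R; in-air after throw: [b1@6:L b3@8:L b2@10:L b5@11:R b4@13:R]
Beat 6 (L): throw ball1 h=3 -> lands@9:R; in-air after throw: [b3@8:L b1@9:R b2@10:L b5@11:R b4@13:R]
Beat 7 (R): throw ball6 h=9 -> lands@16:L; in-air after throw: [b3@8:L b1@9:R b2@10:L b5@11:R b4@13:R b6@16:L]
Beat 8 (L): throw ball3 h=6 -> lands@14:L; in-air after throw: [b1@9:R b2@10:L b5@11:R b4@13:R b3@14:L b6@16:L]
Beat 9 (R): throw ball1 h=3 -> lands@12:L; in-air after throw: [b2@10:L b5@11:R b1@12:L b4@13:R b3@14:L b6@16:L]
Beat 10 (L): throw ball2 h=9 -> lands@19:R; in-air after throw: [b5@11:R b1@12:L b4@13:R b3@14:L b6@16:L b2@19:R]
Beat 11 (R): throw ball5 h=6 -> lands@17:R; in-air after throw: [b1@12:L b4@13:R b3@14:L b6@16:L b5@17:R b2@19:R]
Beat 12 (L): throw ball1 h=3 -> lands@15:R; in-air after throw: [b4@13:R b3@14:L b1@15:R b6@16:L b5@17:R b2@19:R]

Answer: ball4:lands@13:R ball3:lands@14:L ball6:lands@16:L ball5:lands@17:R ball2:lands@19:R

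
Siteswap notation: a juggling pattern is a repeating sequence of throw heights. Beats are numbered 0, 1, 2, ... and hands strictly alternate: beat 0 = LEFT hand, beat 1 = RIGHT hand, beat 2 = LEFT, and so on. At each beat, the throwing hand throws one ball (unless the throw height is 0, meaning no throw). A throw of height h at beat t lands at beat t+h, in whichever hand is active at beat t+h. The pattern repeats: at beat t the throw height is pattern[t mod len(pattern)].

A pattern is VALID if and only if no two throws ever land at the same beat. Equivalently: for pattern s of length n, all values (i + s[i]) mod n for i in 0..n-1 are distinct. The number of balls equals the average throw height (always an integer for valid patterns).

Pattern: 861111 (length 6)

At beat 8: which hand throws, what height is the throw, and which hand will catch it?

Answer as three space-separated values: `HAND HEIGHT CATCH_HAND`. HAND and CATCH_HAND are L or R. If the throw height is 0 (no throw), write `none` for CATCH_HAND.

Beat 8: 8 mod 2 = 0, so hand = L
Throw height = pattern[8 mod 6] = pattern[2] = 1
Lands at beat 8+1=9, 9 mod 2 = 1, so catch hand = R

Answer: L 1 R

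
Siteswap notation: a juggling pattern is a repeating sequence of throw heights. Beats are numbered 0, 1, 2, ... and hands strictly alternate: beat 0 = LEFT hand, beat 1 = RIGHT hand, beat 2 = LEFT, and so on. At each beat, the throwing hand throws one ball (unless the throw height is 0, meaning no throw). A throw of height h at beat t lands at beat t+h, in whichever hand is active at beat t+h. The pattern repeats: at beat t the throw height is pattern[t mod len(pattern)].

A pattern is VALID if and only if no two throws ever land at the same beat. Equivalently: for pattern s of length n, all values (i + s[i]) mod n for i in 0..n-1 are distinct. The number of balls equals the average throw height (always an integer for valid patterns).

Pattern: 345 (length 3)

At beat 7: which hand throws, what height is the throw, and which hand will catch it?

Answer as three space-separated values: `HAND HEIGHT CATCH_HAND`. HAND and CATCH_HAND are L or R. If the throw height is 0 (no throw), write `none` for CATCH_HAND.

Answer: R 4 R

Derivation:
Beat 7: 7 mod 2 = 1, so hand = R
Throw height = pattern[7 mod 3] = pattern[1] = 4
Lands at beat 7+4=11, 11 mod 2 = 1, so catch hand = R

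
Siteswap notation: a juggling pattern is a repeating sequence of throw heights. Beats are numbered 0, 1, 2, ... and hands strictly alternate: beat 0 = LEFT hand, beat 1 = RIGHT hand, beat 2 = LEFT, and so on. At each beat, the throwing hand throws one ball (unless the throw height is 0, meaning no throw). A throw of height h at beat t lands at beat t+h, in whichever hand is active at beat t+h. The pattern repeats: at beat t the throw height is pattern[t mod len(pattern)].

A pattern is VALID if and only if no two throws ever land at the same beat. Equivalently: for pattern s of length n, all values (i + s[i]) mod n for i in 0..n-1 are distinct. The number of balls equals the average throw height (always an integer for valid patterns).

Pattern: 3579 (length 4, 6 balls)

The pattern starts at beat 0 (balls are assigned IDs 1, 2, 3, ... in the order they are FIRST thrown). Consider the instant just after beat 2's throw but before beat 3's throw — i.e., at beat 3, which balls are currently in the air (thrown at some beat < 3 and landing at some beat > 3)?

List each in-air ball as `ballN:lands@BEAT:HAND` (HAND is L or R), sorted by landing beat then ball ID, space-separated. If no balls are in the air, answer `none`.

Answer: ball2:lands@6:L ball3:lands@9:R

Derivation:
Beat 0 (L): throw ball1 h=3 -> lands@3:R; in-air after throw: [b1@3:R]
Beat 1 (R): throw ball2 h=5 -> lands@6:L; in-air after throw: [b1@3:R b2@6:L]
Beat 2 (L): throw ball3 h=7 -> lands@9:R; in-air after throw: [b1@3:R b2@6:L b3@9:R]
Beat 3 (R): throw ball1 h=9 -> lands@12:L; in-air after throw: [b2@6:L b3@9:R b1@12:L]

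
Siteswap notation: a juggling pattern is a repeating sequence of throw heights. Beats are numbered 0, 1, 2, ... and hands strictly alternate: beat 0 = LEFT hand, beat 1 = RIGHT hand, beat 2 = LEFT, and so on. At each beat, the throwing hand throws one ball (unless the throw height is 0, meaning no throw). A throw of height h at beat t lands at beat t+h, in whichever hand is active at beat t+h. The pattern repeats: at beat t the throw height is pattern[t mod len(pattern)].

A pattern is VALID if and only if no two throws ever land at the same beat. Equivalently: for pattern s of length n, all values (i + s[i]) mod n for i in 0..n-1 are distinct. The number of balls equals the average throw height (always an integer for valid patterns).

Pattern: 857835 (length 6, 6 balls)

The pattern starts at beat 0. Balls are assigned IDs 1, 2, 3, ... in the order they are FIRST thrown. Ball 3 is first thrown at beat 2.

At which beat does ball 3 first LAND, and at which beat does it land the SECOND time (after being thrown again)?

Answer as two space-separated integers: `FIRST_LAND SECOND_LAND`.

Answer: 9 17

Derivation:
Beat 0 (L): throw ball1 h=8 -> lands@8:L; in-air after throw: [b1@8:L]
Beat 1 (R): throw ball2 h=5 -> lands@6:L; in-air after throw: [b2@6:L b1@8:L]
Beat 2 (L): throw ball3 h=7 -> lands@9:R; in-air after throw: [b2@6:L b1@8:L b3@9:R]
Beat 3 (R): throw ball4 h=8 -> lands@11:R; in-air after throw: [b2@6:L b1@8:L b3@9:R b4@11:R]
Beat 4 (L): throw ball5 h=3 -> lands@7:R; in-air after throw: [b2@6:L b5@7:R b1@8:L b3@9:R b4@11:R]
Beat 5 (R): throw ball6 h=5 -> lands@10:L; in-air after throw: [b2@6:L b5@7:R b1@8:L b3@9:R b6@10:L b4@11:R]
Beat 6 (L): throw ball2 h=8 -> lands@14:L; in-air after throw: [b5@7:R b1@8:L b3@9:R b6@10:L b4@11:R b2@14:L]
Beat 7 (R): throw ball5 h=5 -> lands@12:L; in-air after throw: [b1@8:L b3@9:R b6@10:L b4@11:R b5@12:L b2@14:L]
Beat 8 (L): throw ball1 h=7 -> lands@15:R; in-air after throw: [b3@9:R b6@10:L b4@11:R b5@12:L b2@14:L b1@15:R]
Beat 9 (R): throw ball3 h=8 -> lands@17:R; in-air after throw: [b6@10:L b4@11:R b5@12:L b2@14:L b1@15:R b3@17:R]
Beat 10 (L): throw ball6 h=3 -> lands@13:R; in-air after throw: [b4@11:R b5@12:L b6@13:R b2@14:L b1@15:R b3@17:R]
Beat 11 (R): throw ball4 h=5 -> lands@16:L; in-air after throw: [b5@12:L b6@13:R b2@14:L b1@15:R b4@16:L b3@17:R]
Beat 12 (L): throw ball5 h=8 -> lands@20:L; in-air after throw: [b6@13:R b2@14:L b1@15:R b4@16:L b3@17:R b5@20:L]
Beat 13 (R): throw ball6 h=5 -> lands@18:L; in-air after throw: [b2@14:L b1@15:R b4@16:L b3@17:R b6@18:L b5@20:L]
Beat 14 (L): throw ball2 h=7 -> lands@21:R; in-air after throw: [b1@15:R b4@16:L b3@17:R b6@18:L b5@20:L b2@21:R]
Beat 15 (R): throw ball1 h=8 -> lands@23:R; in-air after throw: [b4@16:L b3@17:R b6@18:L b5@20:L b2@21:R b1@23:R]
Beat 16 (L): throw ball4 h=3 -> lands@19:R; in-air after throw: [b3@17:R b6@18:L b4@19:R b5@20:L b2@21:R b1@23:R]
Beat 17 (R): throw ball3 h=5 -> lands@22:L; in-air after throw: [b6@18:L b4@19:R b5@20:L b2@21:R b3@22:L b1@23:R]
Ball 3: thrown@2 h=7 -> first land @9; rethrown@9 h=8 -> second land @17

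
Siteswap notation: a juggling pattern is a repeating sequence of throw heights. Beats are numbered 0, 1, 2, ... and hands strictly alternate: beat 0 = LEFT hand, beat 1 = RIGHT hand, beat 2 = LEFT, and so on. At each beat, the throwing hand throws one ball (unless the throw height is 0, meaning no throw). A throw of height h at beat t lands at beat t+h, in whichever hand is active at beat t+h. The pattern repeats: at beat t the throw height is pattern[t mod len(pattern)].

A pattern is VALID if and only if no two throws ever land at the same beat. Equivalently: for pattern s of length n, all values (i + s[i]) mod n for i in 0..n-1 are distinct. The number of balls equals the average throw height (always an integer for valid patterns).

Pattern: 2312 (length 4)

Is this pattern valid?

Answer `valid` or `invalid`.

Answer: valid

Derivation:
i=0: (i + s[i]) mod n = (0 + 2) mod 4 = 2
i=1: (i + s[i]) mod n = (1 + 3) mod 4 = 0
i=2: (i + s[i]) mod n = (2 + 1) mod 4 = 3
i=3: (i + s[i]) mod n = (3 + 2) mod 4 = 1
Residues: [2, 0, 3, 1], distinct: True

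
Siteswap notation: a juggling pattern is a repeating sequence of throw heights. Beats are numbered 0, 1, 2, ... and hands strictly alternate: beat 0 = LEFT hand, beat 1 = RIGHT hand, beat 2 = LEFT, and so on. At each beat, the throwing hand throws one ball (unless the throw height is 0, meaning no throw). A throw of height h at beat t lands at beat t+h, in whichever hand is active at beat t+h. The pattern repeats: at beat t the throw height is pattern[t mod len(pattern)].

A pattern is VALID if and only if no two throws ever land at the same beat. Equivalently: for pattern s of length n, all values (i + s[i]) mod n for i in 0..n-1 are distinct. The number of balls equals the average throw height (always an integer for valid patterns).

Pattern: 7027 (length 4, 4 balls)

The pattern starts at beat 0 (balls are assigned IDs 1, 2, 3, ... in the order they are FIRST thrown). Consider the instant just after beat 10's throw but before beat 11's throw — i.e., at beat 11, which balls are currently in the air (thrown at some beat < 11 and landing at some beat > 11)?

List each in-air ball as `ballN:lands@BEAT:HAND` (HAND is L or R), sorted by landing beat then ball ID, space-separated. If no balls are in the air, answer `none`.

Answer: ball3:lands@12:L ball1:lands@14:L ball4:lands@15:R

Derivation:
Beat 0 (L): throw ball1 h=7 -> lands@7:R; in-air after throw: [b1@7:R]
Beat 2 (L): throw ball2 h=2 -> lands@4:L; in-air after throw: [b2@4:L b1@7:R]
Beat 3 (R): throw ball3 h=7 -> lands@10:L; in-air after throw: [b2@4:L b1@7:R b3@10:L]
Beat 4 (L): throw ball2 h=7 -> lands@11:R; in-air after throw: [b1@7:R b3@10:L b2@11:R]
Beat 6 (L): throw ball4 h=2 -> lands@8:L; in-air after throw: [b1@7:R b4@8:L b3@10:L b2@11:R]
Beat 7 (R): throw ball1 h=7 -> lands@14:L; in-air after throw: [b4@8:L b3@10:L b2@11:R b1@14:L]
Beat 8 (L): throw ball4 h=7 -> lands@15:R; in-air after throw: [b3@10:L b2@11:R b1@14:L b4@15:R]
Beat 10 (L): throw ball3 h=2 -> lands@12:L; in-air after throw: [b2@11:R b3@12:L b1@14:L b4@15:R]
Beat 11 (R): throw ball2 h=7 -> lands@18:L; in-air after throw: [b3@12:L b1@14:L b4@15:R b2@18:L]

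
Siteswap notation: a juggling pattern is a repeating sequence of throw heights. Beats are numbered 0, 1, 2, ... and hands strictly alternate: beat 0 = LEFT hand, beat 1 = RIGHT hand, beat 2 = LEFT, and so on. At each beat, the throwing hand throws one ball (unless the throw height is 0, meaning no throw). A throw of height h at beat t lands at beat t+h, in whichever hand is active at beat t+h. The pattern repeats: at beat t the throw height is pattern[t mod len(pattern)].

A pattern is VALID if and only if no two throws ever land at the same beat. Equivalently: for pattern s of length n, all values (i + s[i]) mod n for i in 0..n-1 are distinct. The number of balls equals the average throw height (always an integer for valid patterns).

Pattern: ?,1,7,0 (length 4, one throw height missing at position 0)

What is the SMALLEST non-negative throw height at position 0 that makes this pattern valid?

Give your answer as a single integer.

Answer: 0

Derivation:
i=0: s[i]=? (unknown)
i=1: (1 + 1) mod 4 = 2
i=2: (2 + 7) mod 4 = 1
i=3: (3 + 0) mod 4 = 3
Known residues: [1, 2, 3]; need a permutation of 0..3, so missing residue r = 0
Need (0 + s) mod 4 = 0; smallest s = (0 - 0) mod 4 = 0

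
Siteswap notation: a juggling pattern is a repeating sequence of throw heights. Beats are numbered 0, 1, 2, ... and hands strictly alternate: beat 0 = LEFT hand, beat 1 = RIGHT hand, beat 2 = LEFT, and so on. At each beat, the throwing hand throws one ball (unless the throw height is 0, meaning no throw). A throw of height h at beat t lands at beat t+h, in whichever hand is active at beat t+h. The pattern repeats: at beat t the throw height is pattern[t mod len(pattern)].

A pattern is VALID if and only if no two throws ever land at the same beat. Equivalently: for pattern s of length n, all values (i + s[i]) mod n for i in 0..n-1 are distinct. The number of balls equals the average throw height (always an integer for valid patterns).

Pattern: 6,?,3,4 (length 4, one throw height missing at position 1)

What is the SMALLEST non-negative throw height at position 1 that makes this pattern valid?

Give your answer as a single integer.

Answer: 3

Derivation:
i=0: (0 + 6) mod 4 = 2
i=1: s[i]=? (unknown)
i=2: (2 + 3) mod 4 = 1
i=3: (3 + 4) mod 4 = 3
Known residues: [1, 2, 3]; need a permutation of 0..3, so missing residue r = 0
Need (1 + s) mod 4 = 0; smallest s = (0 - 1) mod 4 = 3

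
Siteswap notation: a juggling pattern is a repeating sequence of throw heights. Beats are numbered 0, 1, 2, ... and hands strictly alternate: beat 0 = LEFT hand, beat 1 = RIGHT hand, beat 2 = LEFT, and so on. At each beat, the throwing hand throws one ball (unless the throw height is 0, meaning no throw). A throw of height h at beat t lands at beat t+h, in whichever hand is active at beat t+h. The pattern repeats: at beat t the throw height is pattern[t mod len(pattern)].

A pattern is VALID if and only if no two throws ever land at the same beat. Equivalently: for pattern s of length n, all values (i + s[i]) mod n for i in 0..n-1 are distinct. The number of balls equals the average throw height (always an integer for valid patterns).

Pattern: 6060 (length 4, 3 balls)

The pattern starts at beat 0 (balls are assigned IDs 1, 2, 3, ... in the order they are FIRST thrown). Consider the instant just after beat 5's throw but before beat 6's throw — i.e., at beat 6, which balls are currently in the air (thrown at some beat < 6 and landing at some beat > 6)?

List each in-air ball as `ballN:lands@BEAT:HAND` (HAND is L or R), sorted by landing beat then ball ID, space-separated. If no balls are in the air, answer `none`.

Answer: ball2:lands@8:L ball3:lands@10:L

Derivation:
Beat 0 (L): throw ball1 h=6 -> lands@6:L; in-air after throw: [b1@6:L]
Beat 2 (L): throw ball2 h=6 -> lands@8:L; in-air after throw: [b1@6:L b2@8:L]
Beat 4 (L): throw ball3 h=6 -> lands@10:L; in-air after throw: [b1@6:L b2@8:L b3@10:L]
Beat 6 (L): throw ball1 h=6 -> lands@12:L; in-air after throw: [b2@8:L b3@10:L b1@12:L]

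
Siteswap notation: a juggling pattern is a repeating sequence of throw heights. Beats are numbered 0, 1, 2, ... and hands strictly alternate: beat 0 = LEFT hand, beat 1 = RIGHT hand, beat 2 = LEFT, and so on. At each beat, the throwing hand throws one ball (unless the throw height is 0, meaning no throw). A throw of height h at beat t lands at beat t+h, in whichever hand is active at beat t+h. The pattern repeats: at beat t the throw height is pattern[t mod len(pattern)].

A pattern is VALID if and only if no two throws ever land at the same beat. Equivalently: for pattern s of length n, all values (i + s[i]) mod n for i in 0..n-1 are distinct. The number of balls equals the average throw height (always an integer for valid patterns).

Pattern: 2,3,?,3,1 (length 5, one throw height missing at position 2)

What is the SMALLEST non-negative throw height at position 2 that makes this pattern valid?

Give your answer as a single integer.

Answer: 1

Derivation:
i=0: (0 + 2) mod 5 = 2
i=1: (1 + 3) mod 5 = 4
i=2: s[i]=? (unknown)
i=3: (3 + 3) mod 5 = 1
i=4: (4 + 1) mod 5 = 0
Known residues: [0, 1, 2, 4]; need a permutation of 0..4, so missing residue r = 3
Need (2 + s) mod 5 = 3; smallest s = (3 - 2) mod 5 = 1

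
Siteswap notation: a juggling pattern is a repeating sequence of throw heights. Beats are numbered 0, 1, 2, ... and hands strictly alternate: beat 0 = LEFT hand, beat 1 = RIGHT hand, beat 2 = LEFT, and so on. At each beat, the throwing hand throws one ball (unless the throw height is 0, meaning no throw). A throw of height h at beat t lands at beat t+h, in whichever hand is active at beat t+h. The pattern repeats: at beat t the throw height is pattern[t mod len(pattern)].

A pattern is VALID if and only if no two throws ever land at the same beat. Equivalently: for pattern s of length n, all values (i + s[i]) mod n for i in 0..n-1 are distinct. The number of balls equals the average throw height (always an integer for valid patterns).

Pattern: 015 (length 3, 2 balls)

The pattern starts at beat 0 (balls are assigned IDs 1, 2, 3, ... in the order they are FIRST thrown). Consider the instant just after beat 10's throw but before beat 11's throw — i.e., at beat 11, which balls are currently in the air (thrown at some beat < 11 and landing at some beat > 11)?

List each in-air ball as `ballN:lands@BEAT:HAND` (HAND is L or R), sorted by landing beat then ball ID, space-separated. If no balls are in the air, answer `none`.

Beat 1 (R): throw ball1 h=1 -> lands@2:L; in-air after throw: [b1@2:L]
Beat 2 (L): throw ball1 h=5 -> lands@7:R; in-air after throw: [b1@7:R]
Beat 4 (L): throw ball2 h=1 -> lands@5:R; in-air after throw: [b2@5:R b1@7:R]
Beat 5 (R): throw ball2 h=5 -> lands@10:L; in-air after throw: [b1@7:R b2@10:L]
Beat 7 (R): throw ball1 h=1 -> lands@8:L; in-air after throw: [b1@8:L b2@10:L]
Beat 8 (L): throw ball1 h=5 -> lands@13:R; in-air after throw: [b2@10:L b1@13:R]
Beat 10 (L): throw ball2 h=1 -> lands@11:R; in-air after throw: [b2@11:R b1@13:R]
Beat 11 (R): throw ball2 h=5 -> lands@16:L; in-air after throw: [b1@13:R b2@16:L]

Answer: ball1:lands@13:R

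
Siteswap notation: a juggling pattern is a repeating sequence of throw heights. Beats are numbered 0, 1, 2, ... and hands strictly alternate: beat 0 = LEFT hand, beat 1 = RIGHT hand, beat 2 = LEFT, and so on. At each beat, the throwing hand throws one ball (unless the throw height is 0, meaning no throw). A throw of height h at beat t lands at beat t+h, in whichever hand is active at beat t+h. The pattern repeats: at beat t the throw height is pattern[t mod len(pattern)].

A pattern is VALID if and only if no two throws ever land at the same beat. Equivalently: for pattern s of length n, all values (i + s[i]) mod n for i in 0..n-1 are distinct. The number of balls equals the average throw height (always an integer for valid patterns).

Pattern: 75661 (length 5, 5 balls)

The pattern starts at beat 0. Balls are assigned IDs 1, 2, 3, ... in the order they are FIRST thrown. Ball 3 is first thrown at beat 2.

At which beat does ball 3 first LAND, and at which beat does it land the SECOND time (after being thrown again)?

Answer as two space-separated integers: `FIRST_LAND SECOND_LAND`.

Answer: 8 14

Derivation:
Beat 0 (L): throw ball1 h=7 -> lands@7:R; in-air after throw: [b1@7:R]
Beat 1 (R): throw ball2 h=5 -> lands@6:L; in-air after throw: [b2@6:L b1@7:R]
Beat 2 (L): throw ball3 h=6 -> lands@8:L; in-air after throw: [b2@6:L b1@7:R b3@8:L]
Beat 3 (R): throw ball4 h=6 -> lands@9:R; in-air after throw: [b2@6:L b1@7:R b3@8:L b4@9:R]
Beat 4 (L): throw ball5 h=1 -> lands@5:R; in-air after throw: [b5@5:R b2@6:L b1@7:R b3@8:L b4@9:R]
Beat 5 (R): throw ball5 h=7 -> lands@12:L; in-air after throw: [b2@6:L b1@7:R b3@8:L b4@9:R b5@12:L]
Beat 6 (L): throw ball2 h=5 -> lands@11:R; in-air after throw: [b1@7:R b3@8:L b4@9:R b2@11:R b5@12:L]
Beat 7 (R): throw ball1 h=6 -> lands@13:R; in-air after throw: [b3@8:L b4@9:R b2@11:R b5@12:L b1@13:R]
Beat 8 (L): throw ball3 h=6 -> lands@14:L; in-air after throw: [b4@9:R b2@11:R b5@12:L b1@13:R b3@14:L]
Beat 9 (R): throw ball4 h=1 -> lands@10:L; in-air after throw: [b4@10:L b2@11:R b5@12:L b1@13:R b3@14:L]
Beat 10 (L): throw ball4 h=7 -> lands@17:R; in-air after throw: [b2@11:R b5@12:L b1@13:R b3@14:L b4@17:R]
Beat 11 (R): throw ball2 h=5 -> lands@16:L; in-air after throw: [b5@12:L b1@13:R b3@14:L b2@16:L b4@17:R]
Ball 3: thrown@2 h=6 -> first land @8; rethrown@8 h=6 -> second land @14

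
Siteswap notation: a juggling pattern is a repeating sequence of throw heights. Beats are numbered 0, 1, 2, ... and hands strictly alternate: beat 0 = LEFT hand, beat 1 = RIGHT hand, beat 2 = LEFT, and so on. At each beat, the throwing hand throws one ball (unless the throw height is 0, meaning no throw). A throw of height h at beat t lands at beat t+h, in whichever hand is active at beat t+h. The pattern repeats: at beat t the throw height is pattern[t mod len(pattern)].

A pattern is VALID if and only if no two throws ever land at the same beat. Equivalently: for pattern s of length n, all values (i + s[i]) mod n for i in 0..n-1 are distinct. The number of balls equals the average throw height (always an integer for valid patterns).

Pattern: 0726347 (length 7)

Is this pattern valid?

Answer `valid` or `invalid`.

Answer: invalid

Derivation:
i=0: (i + s[i]) mod n = (0 + 0) mod 7 = 0
i=1: (i + s[i]) mod n = (1 + 7) mod 7 = 1
i=2: (i + s[i]) mod n = (2 + 2) mod 7 = 4
i=3: (i + s[i]) mod n = (3 + 6) mod 7 = 2
i=4: (i + s[i]) mod n = (4 + 3) mod 7 = 0
i=5: (i + s[i]) mod n = (5 + 4) mod 7 = 2
i=6: (i + s[i]) mod n = (6 + 7) mod 7 = 6
Residues: [0, 1, 4, 2, 0, 2, 6], distinct: False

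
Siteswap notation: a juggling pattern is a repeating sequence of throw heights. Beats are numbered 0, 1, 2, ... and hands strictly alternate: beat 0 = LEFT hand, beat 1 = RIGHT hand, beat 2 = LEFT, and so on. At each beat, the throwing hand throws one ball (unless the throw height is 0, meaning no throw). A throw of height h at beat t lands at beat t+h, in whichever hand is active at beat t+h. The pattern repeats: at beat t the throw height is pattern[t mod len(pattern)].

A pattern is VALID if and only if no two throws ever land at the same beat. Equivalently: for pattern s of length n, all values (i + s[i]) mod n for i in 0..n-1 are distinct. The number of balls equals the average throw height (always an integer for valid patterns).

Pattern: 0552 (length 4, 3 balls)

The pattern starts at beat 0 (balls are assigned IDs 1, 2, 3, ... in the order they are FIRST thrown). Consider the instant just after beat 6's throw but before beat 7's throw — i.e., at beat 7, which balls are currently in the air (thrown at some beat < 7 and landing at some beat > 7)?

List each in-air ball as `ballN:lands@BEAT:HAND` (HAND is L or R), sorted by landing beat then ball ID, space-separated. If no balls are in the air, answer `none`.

Answer: ball3:lands@10:L ball1:lands@11:R

Derivation:
Beat 1 (R): throw ball1 h=5 -> lands@6:L; in-air after throw: [b1@6:L]
Beat 2 (L): throw ball2 h=5 -> lands@7:R; in-air after throw: [b1@6:L b2@7:R]
Beat 3 (R): throw ball3 h=2 -> lands@5:R; in-air after throw: [b3@5:R b1@6:L b2@7:R]
Beat 5 (R): throw ball3 h=5 -> lands@10:L; in-air after throw: [b1@6:L b2@7:R b3@10:L]
Beat 6 (L): throw ball1 h=5 -> lands@11:R; in-air after throw: [b2@7:R b3@10:L b1@11:R]
Beat 7 (R): throw ball2 h=2 -> lands@9:R; in-air after throw: [b2@9:R b3@10:L b1@11:R]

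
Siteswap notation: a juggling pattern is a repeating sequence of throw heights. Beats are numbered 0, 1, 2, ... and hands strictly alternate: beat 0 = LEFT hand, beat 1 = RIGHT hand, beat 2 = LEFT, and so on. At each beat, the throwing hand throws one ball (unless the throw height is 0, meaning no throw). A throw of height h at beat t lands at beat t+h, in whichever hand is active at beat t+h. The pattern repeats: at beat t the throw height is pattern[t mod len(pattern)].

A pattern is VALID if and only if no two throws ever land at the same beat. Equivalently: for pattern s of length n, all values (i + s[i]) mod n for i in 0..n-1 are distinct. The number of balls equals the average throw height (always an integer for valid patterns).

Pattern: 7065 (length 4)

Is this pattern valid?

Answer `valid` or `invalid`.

Answer: invalid

Derivation:
i=0: (i + s[i]) mod n = (0 + 7) mod 4 = 3
i=1: (i + s[i]) mod n = (1 + 0) mod 4 = 1
i=2: (i + s[i]) mod n = (2 + 6) mod 4 = 0
i=3: (i + s[i]) mod n = (3 + 5) mod 4 = 0
Residues: [3, 1, 0, 0], distinct: False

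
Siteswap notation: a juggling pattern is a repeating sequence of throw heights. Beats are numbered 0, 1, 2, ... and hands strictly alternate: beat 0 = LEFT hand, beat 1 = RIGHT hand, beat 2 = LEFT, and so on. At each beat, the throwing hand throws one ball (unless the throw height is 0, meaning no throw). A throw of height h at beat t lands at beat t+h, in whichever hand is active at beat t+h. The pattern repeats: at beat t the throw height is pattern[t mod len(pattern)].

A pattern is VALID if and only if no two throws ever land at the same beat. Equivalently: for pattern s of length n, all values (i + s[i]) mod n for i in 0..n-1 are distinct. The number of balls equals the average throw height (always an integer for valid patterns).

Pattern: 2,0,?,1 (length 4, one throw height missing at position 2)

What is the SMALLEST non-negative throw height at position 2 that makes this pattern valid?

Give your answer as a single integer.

Answer: 1

Derivation:
i=0: (0 + 2) mod 4 = 2
i=1: (1 + 0) mod 4 = 1
i=2: s[i]=? (unknown)
i=3: (3 + 1) mod 4 = 0
Known residues: [0, 1, 2]; need a permutation of 0..3, so missing residue r = 3
Need (2 + s) mod 4 = 3; smallest s = (3 - 2) mod 4 = 1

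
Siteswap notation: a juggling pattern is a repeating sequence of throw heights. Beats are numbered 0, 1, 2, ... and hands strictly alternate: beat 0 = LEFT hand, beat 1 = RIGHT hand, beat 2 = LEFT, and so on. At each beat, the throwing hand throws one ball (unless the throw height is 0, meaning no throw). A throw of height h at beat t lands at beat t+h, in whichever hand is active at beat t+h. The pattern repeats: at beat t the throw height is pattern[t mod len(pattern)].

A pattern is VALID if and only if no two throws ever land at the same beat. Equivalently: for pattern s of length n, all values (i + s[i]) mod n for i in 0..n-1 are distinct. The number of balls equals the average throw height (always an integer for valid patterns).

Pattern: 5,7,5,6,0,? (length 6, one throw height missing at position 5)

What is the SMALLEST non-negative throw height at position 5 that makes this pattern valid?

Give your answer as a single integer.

Answer: 1

Derivation:
i=0: (0 + 5) mod 6 = 5
i=1: (1 + 7) mod 6 = 2
i=2: (2 + 5) mod 6 = 1
i=3: (3 + 6) mod 6 = 3
i=4: (4 + 0) mod 6 = 4
i=5: s[i]=? (unknown)
Known residues: [1, 2, 3, 4, 5]; need a permutation of 0..5, so missing residue r = 0
Need (5 + s) mod 6 = 0; smallest s = (0 - 5) mod 6 = 1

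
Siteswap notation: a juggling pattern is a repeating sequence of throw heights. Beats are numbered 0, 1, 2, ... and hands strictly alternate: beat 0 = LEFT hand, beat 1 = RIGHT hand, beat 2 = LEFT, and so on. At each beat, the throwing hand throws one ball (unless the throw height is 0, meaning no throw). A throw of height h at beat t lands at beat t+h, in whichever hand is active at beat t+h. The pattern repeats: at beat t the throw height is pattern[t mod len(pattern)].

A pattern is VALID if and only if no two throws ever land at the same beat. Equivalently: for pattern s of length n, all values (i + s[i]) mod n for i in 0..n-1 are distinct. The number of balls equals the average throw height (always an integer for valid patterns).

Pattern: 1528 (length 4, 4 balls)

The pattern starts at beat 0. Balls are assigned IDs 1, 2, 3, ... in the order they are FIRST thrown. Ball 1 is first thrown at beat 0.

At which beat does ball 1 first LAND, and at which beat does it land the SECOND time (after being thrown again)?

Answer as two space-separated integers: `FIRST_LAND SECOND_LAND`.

Answer: 1 6

Derivation:
Beat 0 (L): throw ball1 h=1 -> lands@1:R; in-air after throw: [b1@1:R]
Beat 1 (R): throw ball1 h=5 -> lands@6:L; in-air after throw: [b1@6:L]
Beat 2 (L): throw ball2 h=2 -> lands@4:L; in-air after throw: [b2@4:L b1@6:L]
Beat 3 (R): throw ball3 h=8 -> lands@11:R; in-air after throw: [b2@4:L b1@6:L b3@11:R]
Beat 4 (L): throw ball2 h=1 -> lands@5:R; in-air after throw: [b2@5:R b1@6:L b3@11:R]
Beat 5 (R): throw ball2 h=5 -> lands@10:L; in-air after throw: [b1@6:L b2@10:L b3@11:R]
Beat 6 (L): throw ball1 h=2 -> lands@8:L; in-air after throw: [b1@8:L b2@10:L b3@11:R]
Ball 1: thrown@0 h=1 -> first land @1; rethrown@1 h=5 -> second land @6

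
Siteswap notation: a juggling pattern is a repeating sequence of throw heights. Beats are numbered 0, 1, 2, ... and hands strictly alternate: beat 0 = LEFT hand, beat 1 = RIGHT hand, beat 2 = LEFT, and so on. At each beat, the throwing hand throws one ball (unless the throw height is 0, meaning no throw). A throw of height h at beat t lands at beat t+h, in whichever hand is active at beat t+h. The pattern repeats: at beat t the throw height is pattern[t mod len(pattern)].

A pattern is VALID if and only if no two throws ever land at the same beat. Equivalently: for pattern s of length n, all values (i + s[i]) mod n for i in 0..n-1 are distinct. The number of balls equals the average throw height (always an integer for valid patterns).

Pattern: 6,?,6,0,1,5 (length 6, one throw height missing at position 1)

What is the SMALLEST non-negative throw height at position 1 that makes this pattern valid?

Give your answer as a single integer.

Answer: 0

Derivation:
i=0: (0 + 6) mod 6 = 0
i=1: s[i]=? (unknown)
i=2: (2 + 6) mod 6 = 2
i=3: (3 + 0) mod 6 = 3
i=4: (4 + 1) mod 6 = 5
i=5: (5 + 5) mod 6 = 4
Known residues: [0, 2, 3, 4, 5]; need a permutation of 0..5, so missing residue r = 1
Need (1 + s) mod 6 = 1; smallest s = (1 - 1) mod 6 = 0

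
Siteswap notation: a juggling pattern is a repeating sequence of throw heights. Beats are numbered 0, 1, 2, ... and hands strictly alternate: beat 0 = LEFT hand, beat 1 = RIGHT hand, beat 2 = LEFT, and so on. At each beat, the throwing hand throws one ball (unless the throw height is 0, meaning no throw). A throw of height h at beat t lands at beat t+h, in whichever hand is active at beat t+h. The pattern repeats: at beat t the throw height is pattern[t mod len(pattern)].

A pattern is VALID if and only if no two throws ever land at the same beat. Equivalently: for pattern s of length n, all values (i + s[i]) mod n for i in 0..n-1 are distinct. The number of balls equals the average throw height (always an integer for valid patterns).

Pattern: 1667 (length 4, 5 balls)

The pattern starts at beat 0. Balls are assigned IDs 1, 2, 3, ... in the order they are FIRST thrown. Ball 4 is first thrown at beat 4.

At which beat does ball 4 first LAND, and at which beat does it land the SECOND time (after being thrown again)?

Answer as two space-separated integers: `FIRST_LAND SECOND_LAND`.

Beat 0 (L): throw ball1 h=1 -> lands@1:R; in-air after throw: [b1@1:R]
Beat 1 (R): throw ball1 h=6 -> lands@7:R; in-air after throw: [b1@7:R]
Beat 2 (L): throw ball2 h=6 -> lands@8:L; in-air after throw: [b1@7:R b2@8:L]
Beat 3 (R): throw ball3 h=7 -> lands@10:L; in-air after throw: [b1@7:R b2@8:L b3@10:L]
Beat 4 (L): throw ball4 h=1 -> lands@5:R; in-air after throw: [b4@5:R b1@7:R b2@8:L b3@10:L]
Beat 5 (R): throw ball4 h=6 -> lands@11:R; in-air after throw: [b1@7:R b2@8:L b3@10:L b4@11:R]
Beat 6 (L): throw ball5 h=6 -> lands@12:L; in-air after throw: [b1@7:R b2@8:L b3@10:L b4@11:R b5@12:L]
Beat 7 (R): throw ball1 h=7 -> lands@14:L; in-air after throw: [b2@8:L b3@10:L b4@11:R b5@12:L b1@14:L]
Beat 8 (L): throw ball2 h=1 -> lands@9:R; in-air after throw: [b2@9:R b3@10:L b4@11:R b5@12:L b1@14:L]
Beat 9 (R): throw ball2 h=6 -> lands@15:R; in-air after throw: [b3@10:L b4@11:R b5@12:L b1@14:L b2@15:R]
Beat 10 (L): throw ball3 h=6 -> lands@16:L; in-air after throw: [b4@11:R b5@12:L b1@14:L b2@15:R b3@16:L]
Beat 11 (R): throw ball4 h=7 -> lands@18:L; in-air after throw: [b5@12:L b1@14:L b2@15:R b3@16:L b4@18:L]
Ball 4: thrown@4 h=1 -> first land @5; rethrown@5 h=6 -> second land @11

Answer: 5 11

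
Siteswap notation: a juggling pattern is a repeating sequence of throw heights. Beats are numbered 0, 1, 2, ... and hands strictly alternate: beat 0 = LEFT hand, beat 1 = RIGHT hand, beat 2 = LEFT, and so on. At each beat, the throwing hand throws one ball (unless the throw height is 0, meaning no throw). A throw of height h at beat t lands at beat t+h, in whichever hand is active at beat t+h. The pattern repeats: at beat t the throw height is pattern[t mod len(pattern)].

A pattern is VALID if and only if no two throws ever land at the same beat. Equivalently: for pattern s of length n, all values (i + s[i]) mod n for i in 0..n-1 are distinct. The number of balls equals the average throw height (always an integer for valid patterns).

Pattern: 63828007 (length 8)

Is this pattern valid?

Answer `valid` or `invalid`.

i=0: (i + s[i]) mod n = (0 + 6) mod 8 = 6
i=1: (i + s[i]) mod n = (1 + 3) mod 8 = 4
i=2: (i + s[i]) mod n = (2 + 8) mod 8 = 2
i=3: (i + s[i]) mod n = (3 + 2) mod 8 = 5
i=4: (i + s[i]) mod n = (4 + 8) mod 8 = 4
i=5: (i + s[i]) mod n = (5 + 0) mod 8 = 5
i=6: (i + s[i]) mod n = (6 + 0) mod 8 = 6
i=7: (i + s[i]) mod n = (7 + 7) mod 8 = 6
Residues: [6, 4, 2, 5, 4, 5, 6, 6], distinct: False

Answer: invalid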